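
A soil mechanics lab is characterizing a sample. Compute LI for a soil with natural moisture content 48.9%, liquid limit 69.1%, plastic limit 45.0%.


First compute the plasticity index:
PI = LL - PL = 69.1 - 45.0 = 24.1
Then compute the liquidity index:
LI = (w - PL) / PI
LI = (48.9 - 45.0) / 24.1
LI = 0.162


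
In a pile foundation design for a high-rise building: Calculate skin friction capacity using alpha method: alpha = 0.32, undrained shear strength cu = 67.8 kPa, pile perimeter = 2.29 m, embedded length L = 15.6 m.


Using Qs = alpha * cu * perimeter * L
Qs = 0.32 * 67.8 * 2.29 * 15.6
Qs = 775.07 kN


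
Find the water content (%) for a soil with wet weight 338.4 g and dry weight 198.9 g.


Result: 70.14 %

Derivation:
Using w = (m_wet - m_dry) / m_dry * 100
m_wet - m_dry = 338.4 - 198.9 = 139.5 g
w = 139.5 / 198.9 * 100
w = 70.14 %


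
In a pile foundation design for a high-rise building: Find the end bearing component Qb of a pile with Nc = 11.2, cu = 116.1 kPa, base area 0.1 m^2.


Using Qb = Nc * cu * Ab
Qb = 11.2 * 116.1 * 0.1
Qb = 130.03 kN


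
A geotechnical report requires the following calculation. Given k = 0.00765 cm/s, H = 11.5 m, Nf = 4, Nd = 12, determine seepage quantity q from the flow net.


Convert k to m/s for unit consistency with H:
k = 0.00765 cm/s = 0.00765 / 100 m/s = 7.65e-05 m/s
Using q = k * H * Nf / Nd
Nf / Nd = 4 / 12 = 0.3333
q = 7.65e-05 * 11.5 * 0.3333
q = 0.0002932 m^3/s per m


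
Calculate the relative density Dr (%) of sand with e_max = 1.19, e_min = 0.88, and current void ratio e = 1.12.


Result: 22.58 %

Derivation:
Using Dr = (e_max - e) / (e_max - e_min) * 100
e_max - e = 1.19 - 1.12 = 0.07
e_max - e_min = 1.19 - 0.88 = 0.31
Dr = 0.07 / 0.31 * 100
Dr = 22.58 %


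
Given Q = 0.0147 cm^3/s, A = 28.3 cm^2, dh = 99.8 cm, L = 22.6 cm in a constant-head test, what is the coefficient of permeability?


Compute hydraulic gradient:
i = dh / L = 99.8 / 22.6 = 4.41593
Then apply Darcy's law:
k = Q / (A * i)
k = 0.0147 / (28.3 * 4.41593)
k = 0.0147 / 124.971
k = 0.000118 cm/s


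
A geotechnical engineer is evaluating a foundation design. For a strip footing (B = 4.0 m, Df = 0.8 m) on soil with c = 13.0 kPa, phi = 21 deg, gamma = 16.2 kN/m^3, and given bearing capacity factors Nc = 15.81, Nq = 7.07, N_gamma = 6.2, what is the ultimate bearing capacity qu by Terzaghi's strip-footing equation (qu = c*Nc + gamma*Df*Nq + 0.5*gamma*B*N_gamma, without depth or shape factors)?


Compute qu = c*Nc + gamma*Df*Nq + 0.5*gamma*B*N_gamma
Term 1: 13.0 * 15.81 = 205.53
Term 2: 16.2 * 0.8 * 7.07 = 91.6272
Term 3: 0.5 * 16.2 * 4.0 * 6.2 = 200.88
qu = 205.53 + 91.6272 + 200.88
qu = 498.04 kPa


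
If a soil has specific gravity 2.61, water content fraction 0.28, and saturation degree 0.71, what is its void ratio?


Result: 1.0293

Derivation:
Using the relation e = Gs * w / S
e = 2.61 * 0.28 / 0.71
e = 1.0293


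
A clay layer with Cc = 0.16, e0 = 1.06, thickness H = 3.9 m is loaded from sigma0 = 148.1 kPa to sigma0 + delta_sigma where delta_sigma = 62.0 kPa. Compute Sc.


Using Sc = Cc * H / (1 + e0) * log10((sigma0 + delta_sigma) / sigma0)
Stress ratio = (148.1 + 62.0) / 148.1 = 1.41864
log10(1.41864) = 0.151871
Cc * H / (1 + e0) = 0.16 * 3.9 / (1 + 1.06) = 0.302913
Sc = 0.302913 * 0.151871
Sc = 0.046 m


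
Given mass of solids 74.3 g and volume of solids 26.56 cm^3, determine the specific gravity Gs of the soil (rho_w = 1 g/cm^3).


Result: 2.797

Derivation:
Using Gs = m_s / (V_s * rho_w)
Since rho_w = 1 g/cm^3:
Gs = 74.3 / 26.56
Gs = 2.797


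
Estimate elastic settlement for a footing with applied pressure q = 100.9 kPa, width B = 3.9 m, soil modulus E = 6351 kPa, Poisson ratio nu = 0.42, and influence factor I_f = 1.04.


Using Se = q * B * (1 - nu^2) * I_f / E
1 - nu^2 = 1 - 0.42^2 = 0.8236
Se = 100.9 * 3.9 * 0.8236 * 1.04 / 6351
Se = 0.053072 m
Convert to mm: Se = 0.053072 * 1000 = 53.072 mm


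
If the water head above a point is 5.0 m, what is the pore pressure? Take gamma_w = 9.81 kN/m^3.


Result: 49.05 kPa

Derivation:
Using u = gamma_w * h_w
u = 9.81 * 5.0
u = 49.05 kPa


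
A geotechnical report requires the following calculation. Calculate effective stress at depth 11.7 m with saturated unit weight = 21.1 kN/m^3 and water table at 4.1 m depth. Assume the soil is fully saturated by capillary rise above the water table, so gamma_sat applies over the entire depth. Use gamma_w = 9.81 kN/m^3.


Total stress = gamma_sat * depth
sigma = 21.1 * 11.7 = 246.87 kPa
Pore water pressure u = gamma_w * (depth - d_wt)
u = 9.81 * (11.7 - 4.1) = 74.556 kPa
Effective stress = sigma - u
sigma' = 246.87 - 74.556 = 172.31 kPa


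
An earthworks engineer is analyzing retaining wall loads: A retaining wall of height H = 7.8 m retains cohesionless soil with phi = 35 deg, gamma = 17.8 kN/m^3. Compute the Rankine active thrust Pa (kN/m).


Result: 146.73 kN/m

Derivation:
Compute active earth pressure coefficient:
Ka = tan^2(45 - phi/2) = tan^2(27.5) = 0.27099
Compute active force:
Pa = 0.5 * Ka * gamma * H^2
Pa = 0.5 * 0.27099 * 17.8 * 7.8^2
Pa = 146.73 kN/m


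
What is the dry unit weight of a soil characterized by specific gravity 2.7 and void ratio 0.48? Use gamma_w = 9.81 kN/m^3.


Using gamma_d = Gs * gamma_w / (1 + e)
gamma_d = 2.7 * 9.81 / (1 + 0.48)
gamma_d = 2.7 * 9.81 / 1.48
gamma_d = 17.897 kN/m^3


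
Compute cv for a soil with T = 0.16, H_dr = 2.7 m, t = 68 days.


Using cv = T * H_dr^2 / t
H_dr^2 = 2.7^2 = 7.29
cv = 0.16 * 7.29 / 68
cv = 0.01715 m^2/day


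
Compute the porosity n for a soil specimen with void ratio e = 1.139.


Using the relation n = e / (1 + e)
n = 1.139 / (1 + 1.139)
n = 1.139 / 2.139
n = 0.5325


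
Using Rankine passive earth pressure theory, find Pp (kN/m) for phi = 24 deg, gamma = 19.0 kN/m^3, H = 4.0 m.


Compute passive earth pressure coefficient:
Kp = tan^2(45 + phi/2) = tan^2(57.0) = 2.371184
Compute passive force:
Pp = 0.5 * Kp * gamma * H^2
Pp = 0.5 * 2.371184 * 19.0 * 4.0^2
Pp = 360.42 kN/m


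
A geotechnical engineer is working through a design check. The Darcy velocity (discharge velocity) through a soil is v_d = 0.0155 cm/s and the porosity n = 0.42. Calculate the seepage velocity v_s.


Using v_s = v_d / n
v_s = 0.0155 / 0.42
v_s = 0.0369 cm/s


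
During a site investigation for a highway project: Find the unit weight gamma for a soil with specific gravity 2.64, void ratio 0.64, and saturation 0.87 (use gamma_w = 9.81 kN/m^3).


Using gamma = gamma_w * (Gs + S*e) / (1 + e)
Numerator: Gs + S*e = 2.64 + 0.87*0.64 = 3.1968
Denominator: 1 + e = 1 + 0.64 = 1.64
gamma = 9.81 * 3.1968 / 1.64
gamma = 19.122 kN/m^3


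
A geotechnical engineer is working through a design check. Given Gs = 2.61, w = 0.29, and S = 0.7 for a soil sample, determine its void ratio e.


Result: 1.0813

Derivation:
Using the relation e = Gs * w / S
e = 2.61 * 0.29 / 0.7
e = 1.0813


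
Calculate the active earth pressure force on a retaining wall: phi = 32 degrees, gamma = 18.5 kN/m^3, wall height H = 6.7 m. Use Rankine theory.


Compute active earth pressure coefficient:
Ka = tan^2(45 - phi/2) = tan^2(29.0) = 0.307259
Compute active force:
Pa = 0.5 * Ka * gamma * H^2
Pa = 0.5 * 0.307259 * 18.5 * 6.7^2
Pa = 127.58 kN/m


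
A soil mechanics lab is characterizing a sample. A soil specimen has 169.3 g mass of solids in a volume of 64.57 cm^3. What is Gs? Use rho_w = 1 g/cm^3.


Using Gs = m_s / (V_s * rho_w)
Since rho_w = 1 g/cm^3:
Gs = 169.3 / 64.57
Gs = 2.622


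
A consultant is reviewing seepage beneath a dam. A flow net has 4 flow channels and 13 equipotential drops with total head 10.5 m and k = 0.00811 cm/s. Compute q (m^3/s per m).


Result: 0.000262 m^3/s per m

Derivation:
Convert k to m/s for unit consistency with H:
k = 0.00811 cm/s = 0.00811 / 100 m/s = 8.11e-05 m/s
Using q = k * H * Nf / Nd
Nf / Nd = 4 / 13 = 0.3077
q = 8.11e-05 * 10.5 * 0.3077
q = 0.000262 m^3/s per m


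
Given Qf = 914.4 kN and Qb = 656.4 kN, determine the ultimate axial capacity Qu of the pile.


Using Qu = Qf + Qb
Qu = 914.4 + 656.4
Qu = 1570.8 kN


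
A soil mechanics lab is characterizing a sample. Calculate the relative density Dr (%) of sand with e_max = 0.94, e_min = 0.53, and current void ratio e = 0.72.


Using Dr = (e_max - e) / (e_max - e_min) * 100
e_max - e = 0.94 - 0.72 = 0.22
e_max - e_min = 0.94 - 0.53 = 0.41
Dr = 0.22 / 0.41 * 100
Dr = 53.66 %


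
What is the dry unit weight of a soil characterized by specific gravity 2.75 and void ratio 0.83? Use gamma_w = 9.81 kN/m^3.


Using gamma_d = Gs * gamma_w / (1 + e)
gamma_d = 2.75 * 9.81 / (1 + 0.83)
gamma_d = 2.75 * 9.81 / 1.83
gamma_d = 14.742 kN/m^3


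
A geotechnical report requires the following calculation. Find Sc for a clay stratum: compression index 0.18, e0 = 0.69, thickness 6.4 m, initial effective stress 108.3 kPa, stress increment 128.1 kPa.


Result: 0.2311 m

Derivation:
Using Sc = Cc * H / (1 + e0) * log10((sigma0 + delta_sigma) / sigma0)
Stress ratio = (108.3 + 128.1) / 108.3 = 2.18283
log10(2.18283) = 0.339019
Cc * H / (1 + e0) = 0.18 * 6.4 / (1 + 0.69) = 0.681657
Sc = 0.681657 * 0.339019
Sc = 0.2311 m


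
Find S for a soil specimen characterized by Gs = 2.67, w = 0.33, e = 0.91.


Result: 0.9682

Derivation:
Using S = Gs * w / e
S = 2.67 * 0.33 / 0.91
S = 0.9682


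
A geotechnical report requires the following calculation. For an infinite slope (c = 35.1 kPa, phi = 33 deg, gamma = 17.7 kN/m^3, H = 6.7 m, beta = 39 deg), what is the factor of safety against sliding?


Using Fs = c / (gamma*H*sin(beta)*cos(beta)) + tan(phi)/tan(beta)
Cohesion contribution = 35.1 / (17.7*6.7*sin(39)*cos(39))
Cohesion contribution = 0.60518
Friction contribution = tan(33)/tan(39) = 0.801952
Fs = 0.60518 + 0.801952
Fs = 1.407


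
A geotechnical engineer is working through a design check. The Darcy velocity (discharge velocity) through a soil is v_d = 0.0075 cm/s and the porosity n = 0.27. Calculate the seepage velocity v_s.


Using v_s = v_d / n
v_s = 0.0075 / 0.27
v_s = 0.02778 cm/s


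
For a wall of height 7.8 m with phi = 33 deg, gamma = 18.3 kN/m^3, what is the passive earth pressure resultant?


Result: 1888.35 kN/m

Derivation:
Compute passive earth pressure coefficient:
Kp = tan^2(45 + phi/2) = tan^2(61.5) = 3.39212
Compute passive force:
Pp = 0.5 * Kp * gamma * H^2
Pp = 0.5 * 3.39212 * 18.3 * 7.8^2
Pp = 1888.35 kN/m


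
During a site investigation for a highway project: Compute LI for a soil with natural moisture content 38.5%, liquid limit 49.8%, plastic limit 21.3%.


First compute the plasticity index:
PI = LL - PL = 49.8 - 21.3 = 28.5
Then compute the liquidity index:
LI = (w - PL) / PI
LI = (38.5 - 21.3) / 28.5
LI = 0.604


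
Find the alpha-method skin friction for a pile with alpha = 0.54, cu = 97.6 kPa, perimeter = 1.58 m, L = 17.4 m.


Using Qs = alpha * cu * perimeter * L
Qs = 0.54 * 97.6 * 1.58 * 17.4
Qs = 1448.94 kN


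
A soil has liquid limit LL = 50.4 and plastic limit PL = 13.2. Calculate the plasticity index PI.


Using PI = LL - PL
PI = 50.4 - 13.2
PI = 37.2


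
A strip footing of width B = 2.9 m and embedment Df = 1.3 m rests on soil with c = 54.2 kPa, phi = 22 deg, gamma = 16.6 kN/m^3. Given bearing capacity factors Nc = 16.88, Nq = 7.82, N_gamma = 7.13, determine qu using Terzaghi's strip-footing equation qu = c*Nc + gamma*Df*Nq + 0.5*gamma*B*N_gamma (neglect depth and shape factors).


Compute qu = c*Nc + gamma*Df*Nq + 0.5*gamma*B*N_gamma
Term 1: 54.2 * 16.88 = 914.896
Term 2: 16.6 * 1.3 * 7.82 = 168.7556
Term 3: 0.5 * 16.6 * 2.9 * 7.13 = 171.6191
qu = 914.896 + 168.7556 + 171.6191
qu = 1255.27 kPa


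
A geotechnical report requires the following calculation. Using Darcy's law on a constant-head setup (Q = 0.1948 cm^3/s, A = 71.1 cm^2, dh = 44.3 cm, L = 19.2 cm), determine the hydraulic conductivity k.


Compute hydraulic gradient:
i = dh / L = 44.3 / 19.2 = 2.30729
Then apply Darcy's law:
k = Q / (A * i)
k = 0.1948 / (71.1 * 2.30729)
k = 0.1948 / 164.048
k = 0.001187 cm/s


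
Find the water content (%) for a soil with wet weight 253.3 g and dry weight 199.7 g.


Using w = (m_wet - m_dry) / m_dry * 100
m_wet - m_dry = 253.3 - 199.7 = 53.6 g
w = 53.6 / 199.7 * 100
w = 26.84 %


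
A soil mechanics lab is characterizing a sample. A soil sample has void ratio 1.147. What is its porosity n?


Using the relation n = e / (1 + e)
n = 1.147 / (1 + 1.147)
n = 1.147 / 2.147
n = 0.5342


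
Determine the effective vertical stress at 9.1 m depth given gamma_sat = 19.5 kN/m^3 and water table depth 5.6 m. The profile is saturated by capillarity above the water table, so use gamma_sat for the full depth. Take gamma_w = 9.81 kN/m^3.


Total stress = gamma_sat * depth
sigma = 19.5 * 9.1 = 177.45 kPa
Pore water pressure u = gamma_w * (depth - d_wt)
u = 9.81 * (9.1 - 5.6) = 34.335 kPa
Effective stress = sigma - u
sigma' = 177.45 - 34.335 = 143.12 kPa


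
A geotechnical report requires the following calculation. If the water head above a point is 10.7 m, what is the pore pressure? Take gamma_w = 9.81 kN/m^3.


Result: 104.97 kPa

Derivation:
Using u = gamma_w * h_w
u = 9.81 * 10.7
u = 104.97 kPa


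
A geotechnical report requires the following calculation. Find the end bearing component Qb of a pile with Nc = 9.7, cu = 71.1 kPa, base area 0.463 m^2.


Using Qb = Nc * cu * Ab
Qb = 9.7 * 71.1 * 0.463
Qb = 319.32 kN


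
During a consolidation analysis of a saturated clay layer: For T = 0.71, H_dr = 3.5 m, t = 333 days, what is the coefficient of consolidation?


Using cv = T * H_dr^2 / t
H_dr^2 = 3.5^2 = 12.25
cv = 0.71 * 12.25 / 333
cv = 0.02612 m^2/day


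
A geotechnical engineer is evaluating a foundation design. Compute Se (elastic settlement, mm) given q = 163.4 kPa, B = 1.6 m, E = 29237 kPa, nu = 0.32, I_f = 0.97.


Using Se = q * B * (1 - nu^2) * I_f / E
1 - nu^2 = 1 - 0.32^2 = 0.8976
Se = 163.4 * 1.6 * 0.8976 * 0.97 / 29237
Se = 0.007786 m
Convert to mm: Se = 0.007786 * 1000 = 7.786 mm


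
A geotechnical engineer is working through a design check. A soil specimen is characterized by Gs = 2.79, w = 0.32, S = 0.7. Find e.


Using the relation e = Gs * w / S
e = 2.79 * 0.32 / 0.7
e = 1.2754


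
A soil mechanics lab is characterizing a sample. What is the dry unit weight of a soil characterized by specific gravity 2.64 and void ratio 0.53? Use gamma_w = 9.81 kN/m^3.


Using gamma_d = Gs * gamma_w / (1 + e)
gamma_d = 2.64 * 9.81 / (1 + 0.53)
gamma_d = 2.64 * 9.81 / 1.53
gamma_d = 16.927 kN/m^3


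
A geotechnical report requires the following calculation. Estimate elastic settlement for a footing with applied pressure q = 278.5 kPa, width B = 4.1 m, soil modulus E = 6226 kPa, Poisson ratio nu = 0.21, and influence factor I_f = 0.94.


Using Se = q * B * (1 - nu^2) * I_f / E
1 - nu^2 = 1 - 0.21^2 = 0.9559
Se = 278.5 * 4.1 * 0.9559 * 0.94 / 6226
Se = 0.164794 m
Convert to mm: Se = 0.164794 * 1000 = 164.794 mm


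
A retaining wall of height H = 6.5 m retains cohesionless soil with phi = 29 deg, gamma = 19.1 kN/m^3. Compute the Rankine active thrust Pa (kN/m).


Result: 140.0 kN/m

Derivation:
Compute active earth pressure coefficient:
Ka = tan^2(45 - phi/2) = tan^2(30.5) = 0.346974
Compute active force:
Pa = 0.5 * Ka * gamma * H^2
Pa = 0.5 * 0.346974 * 19.1 * 6.5^2
Pa = 140.0 kN/m


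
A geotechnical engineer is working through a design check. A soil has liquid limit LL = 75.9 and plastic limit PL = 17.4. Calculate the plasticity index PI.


Using PI = LL - PL
PI = 75.9 - 17.4
PI = 58.5


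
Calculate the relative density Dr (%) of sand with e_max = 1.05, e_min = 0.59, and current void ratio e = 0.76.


Using Dr = (e_max - e) / (e_max - e_min) * 100
e_max - e = 1.05 - 0.76 = 0.29
e_max - e_min = 1.05 - 0.59 = 0.46
Dr = 0.29 / 0.46 * 100
Dr = 63.04 %


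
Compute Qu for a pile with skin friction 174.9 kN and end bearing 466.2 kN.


Result: 641.1 kN

Derivation:
Using Qu = Qf + Qb
Qu = 174.9 + 466.2
Qu = 641.1 kN


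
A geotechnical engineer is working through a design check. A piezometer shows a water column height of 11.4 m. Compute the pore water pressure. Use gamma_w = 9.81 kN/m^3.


Using u = gamma_w * h_w
u = 9.81 * 11.4
u = 111.83 kPa


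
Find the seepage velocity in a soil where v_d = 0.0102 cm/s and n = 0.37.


Using v_s = v_d / n
v_s = 0.0102 / 0.37
v_s = 0.02757 cm/s


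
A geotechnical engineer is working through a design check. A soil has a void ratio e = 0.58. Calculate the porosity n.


Result: 0.3671

Derivation:
Using the relation n = e / (1 + e)
n = 0.58 / (1 + 0.58)
n = 0.58 / 1.58
n = 0.3671


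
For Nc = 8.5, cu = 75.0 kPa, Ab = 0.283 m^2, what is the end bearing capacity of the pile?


Using Qb = Nc * cu * Ab
Qb = 8.5 * 75.0 * 0.283
Qb = 180.41 kN


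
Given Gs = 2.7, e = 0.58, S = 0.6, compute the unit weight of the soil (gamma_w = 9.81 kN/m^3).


Result: 18.925 kN/m^3

Derivation:
Using gamma = gamma_w * (Gs + S*e) / (1 + e)
Numerator: Gs + S*e = 2.7 + 0.6*0.58 = 3.048
Denominator: 1 + e = 1 + 0.58 = 1.58
gamma = 9.81 * 3.048 / 1.58
gamma = 18.925 kN/m^3


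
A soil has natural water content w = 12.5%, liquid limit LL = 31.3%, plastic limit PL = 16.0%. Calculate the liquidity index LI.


Result: -0.229

Derivation:
First compute the plasticity index:
PI = LL - PL = 31.3 - 16.0 = 15.3
Then compute the liquidity index:
LI = (w - PL) / PI
LI = (12.5 - 16.0) / 15.3
LI = -0.229


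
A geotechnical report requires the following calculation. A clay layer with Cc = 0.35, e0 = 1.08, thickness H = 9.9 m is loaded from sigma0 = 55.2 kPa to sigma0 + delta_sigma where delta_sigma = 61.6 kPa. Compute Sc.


Result: 0.5422 m

Derivation:
Using Sc = Cc * H / (1 + e0) * log10((sigma0 + delta_sigma) / sigma0)
Stress ratio = (55.2 + 61.6) / 55.2 = 2.11594
log10(2.11594) = 0.325504
Cc * H / (1 + e0) = 0.35 * 9.9 / (1 + 1.08) = 1.66587
Sc = 1.66587 * 0.325504
Sc = 0.5422 m


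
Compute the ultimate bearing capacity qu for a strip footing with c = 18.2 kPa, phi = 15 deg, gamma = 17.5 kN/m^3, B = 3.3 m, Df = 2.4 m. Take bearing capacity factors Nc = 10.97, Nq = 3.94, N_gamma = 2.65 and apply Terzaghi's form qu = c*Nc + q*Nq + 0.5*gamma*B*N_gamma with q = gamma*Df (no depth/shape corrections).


Compute qu = c*Nc + gamma*Df*Nq + 0.5*gamma*B*N_gamma
Term 1: 18.2 * 10.97 = 199.654
Term 2: 17.5 * 2.4 * 3.94 = 165.48
Term 3: 0.5 * 17.5 * 3.3 * 2.65 = 76.51875
qu = 199.654 + 165.48 + 76.51875
qu = 441.65 kPa


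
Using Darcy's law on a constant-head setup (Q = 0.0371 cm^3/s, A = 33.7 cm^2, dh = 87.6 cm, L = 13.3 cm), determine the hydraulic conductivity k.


Compute hydraulic gradient:
i = dh / L = 87.6 / 13.3 = 6.58647
Then apply Darcy's law:
k = Q / (A * i)
k = 0.0371 / (33.7 * 6.58647)
k = 0.0371 / 221.964
k = 0.000167 cm/s


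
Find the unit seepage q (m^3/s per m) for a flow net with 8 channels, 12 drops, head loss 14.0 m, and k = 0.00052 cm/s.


Convert k to m/s for unit consistency with H:
k = 0.00052 cm/s = 0.00052 / 100 m/s = 5.2e-06 m/s
Using q = k * H * Nf / Nd
Nf / Nd = 8 / 12 = 0.6667
q = 5.2e-06 * 14.0 * 0.6667
q = 4.853e-05 m^3/s per m


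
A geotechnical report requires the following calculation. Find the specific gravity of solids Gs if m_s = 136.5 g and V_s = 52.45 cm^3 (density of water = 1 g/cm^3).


Using Gs = m_s / (V_s * rho_w)
Since rho_w = 1 g/cm^3:
Gs = 136.5 / 52.45
Gs = 2.602


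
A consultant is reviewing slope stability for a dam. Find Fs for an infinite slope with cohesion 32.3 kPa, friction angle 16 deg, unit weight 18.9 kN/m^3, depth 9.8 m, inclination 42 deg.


Using Fs = c / (gamma*H*sin(beta)*cos(beta)) + tan(phi)/tan(beta)
Cohesion contribution = 32.3 / (18.9*9.8*sin(42)*cos(42))
Cohesion contribution = 0.350696
Friction contribution = tan(16)/tan(42) = 0.318463
Fs = 0.350696 + 0.318463
Fs = 0.669


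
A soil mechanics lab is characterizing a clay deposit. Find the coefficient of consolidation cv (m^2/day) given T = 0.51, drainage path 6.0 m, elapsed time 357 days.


Using cv = T * H_dr^2 / t
H_dr^2 = 6.0^2 = 36.0
cv = 0.51 * 36.0 / 357
cv = 0.05143 m^2/day


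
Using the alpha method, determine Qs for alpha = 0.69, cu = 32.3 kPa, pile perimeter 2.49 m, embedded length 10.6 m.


Using Qs = alpha * cu * perimeter * L
Qs = 0.69 * 32.3 * 2.49 * 10.6
Qs = 588.24 kN


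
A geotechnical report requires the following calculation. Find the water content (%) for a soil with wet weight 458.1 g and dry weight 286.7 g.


Using w = (m_wet - m_dry) / m_dry * 100
m_wet - m_dry = 458.1 - 286.7 = 171.4 g
w = 171.4 / 286.7 * 100
w = 59.78 %


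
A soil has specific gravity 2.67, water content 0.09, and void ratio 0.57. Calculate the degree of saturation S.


Using S = Gs * w / e
S = 2.67 * 0.09 / 0.57
S = 0.4216


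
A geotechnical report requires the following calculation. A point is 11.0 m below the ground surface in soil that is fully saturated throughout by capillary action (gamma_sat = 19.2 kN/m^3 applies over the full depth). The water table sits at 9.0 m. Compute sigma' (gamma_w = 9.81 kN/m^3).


Result: 191.58 kPa

Derivation:
Total stress = gamma_sat * depth
sigma = 19.2 * 11.0 = 211.2 kPa
Pore water pressure u = gamma_w * (depth - d_wt)
u = 9.81 * (11.0 - 9.0) = 19.62 kPa
Effective stress = sigma - u
sigma' = 211.2 - 19.62 = 191.58 kPa


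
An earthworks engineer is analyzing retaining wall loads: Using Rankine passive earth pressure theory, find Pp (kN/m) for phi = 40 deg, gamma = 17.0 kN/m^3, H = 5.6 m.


Compute passive earth pressure coefficient:
Kp = tan^2(45 + phi/2) = tan^2(65.0) = 4.59891
Compute passive force:
Pp = 0.5 * Kp * gamma * H^2
Pp = 0.5 * 4.59891 * 17.0 * 5.6^2
Pp = 1225.89 kN/m


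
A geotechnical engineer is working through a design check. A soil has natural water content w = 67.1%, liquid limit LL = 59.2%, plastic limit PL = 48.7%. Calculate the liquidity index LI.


First compute the plasticity index:
PI = LL - PL = 59.2 - 48.7 = 10.5
Then compute the liquidity index:
LI = (w - PL) / PI
LI = (67.1 - 48.7) / 10.5
LI = 1.752


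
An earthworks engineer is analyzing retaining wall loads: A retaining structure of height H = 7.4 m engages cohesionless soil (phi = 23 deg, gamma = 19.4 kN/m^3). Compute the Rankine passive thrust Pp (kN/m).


Compute passive earth pressure coefficient:
Kp = tan^2(45 + phi/2) = tan^2(56.5) = 2.282623
Compute passive force:
Pp = 0.5 * Kp * gamma * H^2
Pp = 0.5 * 2.282623 * 19.4 * 7.4^2
Pp = 1212.47 kN/m


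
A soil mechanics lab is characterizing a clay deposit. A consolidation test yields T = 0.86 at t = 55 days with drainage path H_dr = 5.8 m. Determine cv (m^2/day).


Using cv = T * H_dr^2 / t
H_dr^2 = 5.8^2 = 33.64
cv = 0.86 * 33.64 / 55
cv = 0.52601 m^2/day


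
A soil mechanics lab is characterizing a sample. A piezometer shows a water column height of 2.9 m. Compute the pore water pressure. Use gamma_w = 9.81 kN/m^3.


Using u = gamma_w * h_w
u = 9.81 * 2.9
u = 28.45 kPa


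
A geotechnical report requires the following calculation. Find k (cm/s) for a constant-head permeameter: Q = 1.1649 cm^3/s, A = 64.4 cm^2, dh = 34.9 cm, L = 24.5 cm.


Result: 0.012698 cm/s

Derivation:
Compute hydraulic gradient:
i = dh / L = 34.9 / 24.5 = 1.42449
Then apply Darcy's law:
k = Q / (A * i)
k = 1.1649 / (64.4 * 1.42449)
k = 1.1649 / 91.7371
k = 0.012698 cm/s


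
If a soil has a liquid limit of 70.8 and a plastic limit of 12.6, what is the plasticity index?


Using PI = LL - PL
PI = 70.8 - 12.6
PI = 58.2


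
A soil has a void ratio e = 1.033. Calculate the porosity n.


Using the relation n = e / (1 + e)
n = 1.033 / (1 + 1.033)
n = 1.033 / 2.033
n = 0.5081


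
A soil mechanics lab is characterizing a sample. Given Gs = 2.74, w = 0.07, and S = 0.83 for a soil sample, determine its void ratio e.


Using the relation e = Gs * w / S
e = 2.74 * 0.07 / 0.83
e = 0.2311


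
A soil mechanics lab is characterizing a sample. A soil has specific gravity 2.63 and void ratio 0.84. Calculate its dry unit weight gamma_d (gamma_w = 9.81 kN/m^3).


Result: 14.022 kN/m^3

Derivation:
Using gamma_d = Gs * gamma_w / (1 + e)
gamma_d = 2.63 * 9.81 / (1 + 0.84)
gamma_d = 2.63 * 9.81 / 1.84
gamma_d = 14.022 kN/m^3


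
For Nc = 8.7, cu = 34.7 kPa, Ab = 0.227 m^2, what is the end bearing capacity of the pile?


Using Qb = Nc * cu * Ab
Qb = 8.7 * 34.7 * 0.227
Qb = 68.53 kN


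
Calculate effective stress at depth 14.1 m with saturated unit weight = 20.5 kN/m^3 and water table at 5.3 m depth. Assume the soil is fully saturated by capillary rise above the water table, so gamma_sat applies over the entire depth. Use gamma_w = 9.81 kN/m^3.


Result: 202.72 kPa

Derivation:
Total stress = gamma_sat * depth
sigma = 20.5 * 14.1 = 289.05 kPa
Pore water pressure u = gamma_w * (depth - d_wt)
u = 9.81 * (14.1 - 5.3) = 86.328 kPa
Effective stress = sigma - u
sigma' = 289.05 - 86.328 = 202.72 kPa


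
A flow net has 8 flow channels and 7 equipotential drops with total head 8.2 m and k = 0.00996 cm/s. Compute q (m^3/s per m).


Convert k to m/s for unit consistency with H:
k = 0.00996 cm/s = 0.00996 / 100 m/s = 9.96e-05 m/s
Using q = k * H * Nf / Nd
Nf / Nd = 8 / 7 = 1.1429
q = 9.96e-05 * 8.2 * 1.1429
q = 0.0009334 m^3/s per m


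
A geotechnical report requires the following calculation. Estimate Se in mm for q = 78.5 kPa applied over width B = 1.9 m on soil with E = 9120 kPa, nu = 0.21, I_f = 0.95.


Using Se = q * B * (1 - nu^2) * I_f / E
1 - nu^2 = 1 - 0.21^2 = 0.9559
Se = 78.5 * 1.9 * 0.9559 * 0.95 / 9120
Se = 0.014851 m
Convert to mm: Se = 0.014851 * 1000 = 14.851 mm


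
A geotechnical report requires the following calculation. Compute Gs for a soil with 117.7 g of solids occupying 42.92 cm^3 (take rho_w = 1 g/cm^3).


Result: 2.742

Derivation:
Using Gs = m_s / (V_s * rho_w)
Since rho_w = 1 g/cm^3:
Gs = 117.7 / 42.92
Gs = 2.742


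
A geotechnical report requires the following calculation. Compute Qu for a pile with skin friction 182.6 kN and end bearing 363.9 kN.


Using Qu = Qf + Qb
Qu = 182.6 + 363.9
Qu = 546.5 kN


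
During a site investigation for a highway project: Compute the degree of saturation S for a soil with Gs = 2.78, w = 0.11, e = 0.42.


Result: 0.7281

Derivation:
Using S = Gs * w / e
S = 2.78 * 0.11 / 0.42
S = 0.7281


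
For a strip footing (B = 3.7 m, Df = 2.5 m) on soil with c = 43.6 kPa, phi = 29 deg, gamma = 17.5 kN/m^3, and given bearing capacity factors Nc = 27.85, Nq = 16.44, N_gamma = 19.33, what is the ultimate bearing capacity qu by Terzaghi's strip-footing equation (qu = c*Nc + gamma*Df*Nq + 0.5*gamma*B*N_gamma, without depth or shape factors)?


Compute qu = c*Nc + gamma*Df*Nq + 0.5*gamma*B*N_gamma
Term 1: 43.6 * 27.85 = 1214.26
Term 2: 17.5 * 2.5 * 16.44 = 719.25
Term 3: 0.5 * 17.5 * 3.7 * 19.33 = 625.80875
qu = 1214.26 + 719.25 + 625.80875
qu = 2559.32 kPa


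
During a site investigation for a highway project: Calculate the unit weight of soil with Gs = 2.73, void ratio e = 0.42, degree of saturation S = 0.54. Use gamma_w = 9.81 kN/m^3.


Using gamma = gamma_w * (Gs + S*e) / (1 + e)
Numerator: Gs + S*e = 2.73 + 0.54*0.42 = 2.9568
Denominator: 1 + e = 1 + 0.42 = 1.42
gamma = 9.81 * 2.9568 / 1.42
gamma = 20.427 kN/m^3


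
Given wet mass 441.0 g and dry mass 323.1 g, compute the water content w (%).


Using w = (m_wet - m_dry) / m_dry * 100
m_wet - m_dry = 441.0 - 323.1 = 117.9 g
w = 117.9 / 323.1 * 100
w = 36.49 %


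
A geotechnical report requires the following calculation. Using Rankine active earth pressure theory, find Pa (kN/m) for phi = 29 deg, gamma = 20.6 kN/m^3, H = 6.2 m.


Result: 137.38 kN/m

Derivation:
Compute active earth pressure coefficient:
Ka = tan^2(45 - phi/2) = tan^2(30.5) = 0.346974
Compute active force:
Pa = 0.5 * Ka * gamma * H^2
Pa = 0.5 * 0.346974 * 20.6 * 6.2^2
Pa = 137.38 kN/m


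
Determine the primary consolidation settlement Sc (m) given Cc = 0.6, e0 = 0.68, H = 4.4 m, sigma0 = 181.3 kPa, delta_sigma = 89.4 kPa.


Using Sc = Cc * H / (1 + e0) * log10((sigma0 + delta_sigma) / sigma0)
Stress ratio = (181.3 + 89.4) / 181.3 = 1.49311
log10(1.49311) = 0.17409
Cc * H / (1 + e0) = 0.6 * 4.4 / (1 + 0.68) = 1.57143
Sc = 1.57143 * 0.17409
Sc = 0.2736 m


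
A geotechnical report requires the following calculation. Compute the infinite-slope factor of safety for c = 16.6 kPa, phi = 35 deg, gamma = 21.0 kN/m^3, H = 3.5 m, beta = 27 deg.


Using Fs = c / (gamma*H*sin(beta)*cos(beta)) + tan(phi)/tan(beta)
Cohesion contribution = 16.6 / (21.0*3.5*sin(27)*cos(27))
Cohesion contribution = 0.558333
Friction contribution = tan(35)/tan(27) = 1.37423
Fs = 0.558333 + 1.37423
Fs = 1.933


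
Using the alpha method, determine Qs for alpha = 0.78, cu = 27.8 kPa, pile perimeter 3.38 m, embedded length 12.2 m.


Using Qs = alpha * cu * perimeter * L
Qs = 0.78 * 27.8 * 3.38 * 12.2
Qs = 894.16 kN


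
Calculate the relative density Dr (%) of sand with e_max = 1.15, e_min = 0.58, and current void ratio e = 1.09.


Result: 10.53 %

Derivation:
Using Dr = (e_max - e) / (e_max - e_min) * 100
e_max - e = 1.15 - 1.09 = 0.06
e_max - e_min = 1.15 - 0.58 = 0.57
Dr = 0.06 / 0.57 * 100
Dr = 10.53 %


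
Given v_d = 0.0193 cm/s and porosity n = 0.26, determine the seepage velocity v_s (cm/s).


Using v_s = v_d / n
v_s = 0.0193 / 0.26
v_s = 0.07423 cm/s


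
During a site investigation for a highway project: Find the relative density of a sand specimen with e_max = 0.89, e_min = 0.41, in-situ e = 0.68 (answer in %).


Using Dr = (e_max - e) / (e_max - e_min) * 100
e_max - e = 0.89 - 0.68 = 0.21
e_max - e_min = 0.89 - 0.41 = 0.48
Dr = 0.21 / 0.48 * 100
Dr = 43.75 %


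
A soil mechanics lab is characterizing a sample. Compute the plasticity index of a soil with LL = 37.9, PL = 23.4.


Result: 14.5

Derivation:
Using PI = LL - PL
PI = 37.9 - 23.4
PI = 14.5


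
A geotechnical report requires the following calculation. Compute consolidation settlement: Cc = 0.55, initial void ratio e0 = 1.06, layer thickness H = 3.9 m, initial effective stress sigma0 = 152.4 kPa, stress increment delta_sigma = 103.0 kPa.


Using Sc = Cc * H / (1 + e0) * log10((sigma0 + delta_sigma) / sigma0)
Stress ratio = (152.4 + 103.0) / 152.4 = 1.67585
log10(1.67585) = 0.224236
Cc * H / (1 + e0) = 0.55 * 3.9 / (1 + 1.06) = 1.04126
Sc = 1.04126 * 0.224236
Sc = 0.2335 m


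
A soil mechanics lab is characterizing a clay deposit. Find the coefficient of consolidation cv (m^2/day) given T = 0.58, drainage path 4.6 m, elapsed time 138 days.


Using cv = T * H_dr^2 / t
H_dr^2 = 4.6^2 = 21.16
cv = 0.58 * 21.16 / 138
cv = 0.08893 m^2/day


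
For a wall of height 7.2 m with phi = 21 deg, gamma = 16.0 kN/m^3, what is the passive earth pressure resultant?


Compute passive earth pressure coefficient:
Kp = tan^2(45 + phi/2) = tan^2(55.5) = 2.117051
Compute passive force:
Pp = 0.5 * Kp * gamma * H^2
Pp = 0.5 * 2.117051 * 16.0 * 7.2^2
Pp = 877.98 kN/m


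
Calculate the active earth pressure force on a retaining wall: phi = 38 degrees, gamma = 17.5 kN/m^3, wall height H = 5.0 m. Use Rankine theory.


Compute active earth pressure coefficient:
Ka = tan^2(45 - phi/2) = tan^2(26.0) = 0.237883
Compute active force:
Pa = 0.5 * Ka * gamma * H^2
Pa = 0.5 * 0.237883 * 17.5 * 5.0^2
Pa = 52.04 kN/m


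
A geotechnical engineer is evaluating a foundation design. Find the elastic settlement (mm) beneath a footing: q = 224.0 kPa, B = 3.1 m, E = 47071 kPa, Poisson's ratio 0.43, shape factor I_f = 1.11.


Using Se = q * B * (1 - nu^2) * I_f / E
1 - nu^2 = 1 - 0.43^2 = 0.8151
Se = 224.0 * 3.1 * 0.8151 * 1.11 / 47071
Se = 0.013347 m
Convert to mm: Se = 0.013347 * 1000 = 13.347 mm


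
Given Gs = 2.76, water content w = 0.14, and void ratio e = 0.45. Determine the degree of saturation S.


Using S = Gs * w / e
S = 2.76 * 0.14 / 0.45
S = 0.8587


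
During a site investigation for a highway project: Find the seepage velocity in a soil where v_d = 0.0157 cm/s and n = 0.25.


Result: 0.0628 cm/s

Derivation:
Using v_s = v_d / n
v_s = 0.0157 / 0.25
v_s = 0.0628 cm/s


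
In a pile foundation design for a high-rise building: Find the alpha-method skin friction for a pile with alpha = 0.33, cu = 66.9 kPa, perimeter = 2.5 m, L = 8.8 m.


Using Qs = alpha * cu * perimeter * L
Qs = 0.33 * 66.9 * 2.5 * 8.8
Qs = 485.69 kN


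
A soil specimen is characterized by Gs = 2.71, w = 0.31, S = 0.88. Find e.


Using the relation e = Gs * w / S
e = 2.71 * 0.31 / 0.88
e = 0.9547


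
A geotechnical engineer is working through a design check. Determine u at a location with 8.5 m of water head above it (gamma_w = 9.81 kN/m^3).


Using u = gamma_w * h_w
u = 9.81 * 8.5
u = 83.39 kPa


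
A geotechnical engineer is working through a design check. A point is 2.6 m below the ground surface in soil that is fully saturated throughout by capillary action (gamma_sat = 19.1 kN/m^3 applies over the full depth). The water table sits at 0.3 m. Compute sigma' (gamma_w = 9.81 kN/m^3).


Result: 27.1 kPa

Derivation:
Total stress = gamma_sat * depth
sigma = 19.1 * 2.6 = 49.66 kPa
Pore water pressure u = gamma_w * (depth - d_wt)
u = 9.81 * (2.6 - 0.3) = 22.563 kPa
Effective stress = sigma - u
sigma' = 49.66 - 22.563 = 27.1 kPa


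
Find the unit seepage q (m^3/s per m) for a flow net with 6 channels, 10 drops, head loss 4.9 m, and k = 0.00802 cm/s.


Convert k to m/s for unit consistency with H:
k = 0.00802 cm/s = 0.00802 / 100 m/s = 8.02e-05 m/s
Using q = k * H * Nf / Nd
Nf / Nd = 6 / 10 = 0.6
q = 8.02e-05 * 4.9 * 0.6
q = 0.0002358 m^3/s per m


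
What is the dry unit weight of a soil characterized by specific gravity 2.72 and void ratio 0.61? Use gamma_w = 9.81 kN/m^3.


Result: 16.573 kN/m^3

Derivation:
Using gamma_d = Gs * gamma_w / (1 + e)
gamma_d = 2.72 * 9.81 / (1 + 0.61)
gamma_d = 2.72 * 9.81 / 1.61
gamma_d = 16.573 kN/m^3


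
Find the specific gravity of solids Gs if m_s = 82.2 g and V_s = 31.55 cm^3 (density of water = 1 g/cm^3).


Result: 2.605

Derivation:
Using Gs = m_s / (V_s * rho_w)
Since rho_w = 1 g/cm^3:
Gs = 82.2 / 31.55
Gs = 2.605


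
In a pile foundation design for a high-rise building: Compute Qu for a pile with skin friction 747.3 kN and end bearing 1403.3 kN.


Using Qu = Qf + Qb
Qu = 747.3 + 1403.3
Qu = 2150.6 kN


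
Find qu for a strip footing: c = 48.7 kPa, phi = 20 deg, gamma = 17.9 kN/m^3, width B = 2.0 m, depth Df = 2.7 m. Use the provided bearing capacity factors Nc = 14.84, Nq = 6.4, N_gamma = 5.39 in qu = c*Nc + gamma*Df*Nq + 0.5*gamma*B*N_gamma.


Compute qu = c*Nc + gamma*Df*Nq + 0.5*gamma*B*N_gamma
Term 1: 48.7 * 14.84 = 722.708
Term 2: 17.9 * 2.7 * 6.4 = 309.312
Term 3: 0.5 * 17.9 * 2.0 * 5.39 = 96.481
qu = 722.708 + 309.312 + 96.481
qu = 1128.5 kPa


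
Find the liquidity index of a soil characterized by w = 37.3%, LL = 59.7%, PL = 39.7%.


Result: -0.12

Derivation:
First compute the plasticity index:
PI = LL - PL = 59.7 - 39.7 = 20.0
Then compute the liquidity index:
LI = (w - PL) / PI
LI = (37.3 - 39.7) / 20.0
LI = -0.12


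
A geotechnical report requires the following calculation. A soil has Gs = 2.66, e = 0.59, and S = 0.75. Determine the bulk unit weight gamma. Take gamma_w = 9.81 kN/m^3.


Using gamma = gamma_w * (Gs + S*e) / (1 + e)
Numerator: Gs + S*e = 2.66 + 0.75*0.59 = 3.1025
Denominator: 1 + e = 1 + 0.59 = 1.59
gamma = 9.81 * 3.1025 / 1.59
gamma = 19.142 kN/m^3


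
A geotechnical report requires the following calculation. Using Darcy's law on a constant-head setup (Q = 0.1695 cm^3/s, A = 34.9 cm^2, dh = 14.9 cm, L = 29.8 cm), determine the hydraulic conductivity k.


Result: 0.009713 cm/s

Derivation:
Compute hydraulic gradient:
i = dh / L = 14.9 / 29.8 = 0.5
Then apply Darcy's law:
k = Q / (A * i)
k = 0.1695 / (34.9 * 0.5)
k = 0.1695 / 17.45
k = 0.009713 cm/s


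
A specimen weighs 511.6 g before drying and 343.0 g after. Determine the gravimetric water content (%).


Using w = (m_wet - m_dry) / m_dry * 100
m_wet - m_dry = 511.6 - 343.0 = 168.6 g
w = 168.6 / 343.0 * 100
w = 49.15 %


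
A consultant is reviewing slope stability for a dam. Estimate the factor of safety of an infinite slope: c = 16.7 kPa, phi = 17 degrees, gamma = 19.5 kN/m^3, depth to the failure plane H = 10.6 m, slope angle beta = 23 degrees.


Using Fs = c / (gamma*H*sin(beta)*cos(beta)) + tan(phi)/tan(beta)
Cohesion contribution = 16.7 / (19.5*10.6*sin(23)*cos(23))
Cohesion contribution = 0.224632
Friction contribution = tan(17)/tan(23) = 0.720256
Fs = 0.224632 + 0.720256
Fs = 0.945


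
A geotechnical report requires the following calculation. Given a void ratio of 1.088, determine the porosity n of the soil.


Using the relation n = e / (1 + e)
n = 1.088 / (1 + 1.088)
n = 1.088 / 2.088
n = 0.5211


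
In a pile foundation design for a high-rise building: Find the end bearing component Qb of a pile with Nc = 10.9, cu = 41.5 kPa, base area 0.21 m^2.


Using Qb = Nc * cu * Ab
Qb = 10.9 * 41.5 * 0.21
Qb = 94.99 kN


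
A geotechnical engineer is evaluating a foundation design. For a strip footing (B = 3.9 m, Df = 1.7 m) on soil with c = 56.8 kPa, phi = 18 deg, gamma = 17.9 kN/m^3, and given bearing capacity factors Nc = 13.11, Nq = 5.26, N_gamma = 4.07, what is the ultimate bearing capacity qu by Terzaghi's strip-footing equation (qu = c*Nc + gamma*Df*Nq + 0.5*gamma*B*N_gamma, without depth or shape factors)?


Compute qu = c*Nc + gamma*Df*Nq + 0.5*gamma*B*N_gamma
Term 1: 56.8 * 13.11 = 744.648
Term 2: 17.9 * 1.7 * 5.26 = 160.0618
Term 3: 0.5 * 17.9 * 3.9 * 4.07 = 142.06335
qu = 744.648 + 160.0618 + 142.06335
qu = 1046.77 kPa


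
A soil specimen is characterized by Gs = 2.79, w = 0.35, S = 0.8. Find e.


Using the relation e = Gs * w / S
e = 2.79 * 0.35 / 0.8
e = 1.2206


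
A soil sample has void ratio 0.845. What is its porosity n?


Using the relation n = e / (1 + e)
n = 0.845 / (1 + 0.845)
n = 0.845 / 1.845
n = 0.458


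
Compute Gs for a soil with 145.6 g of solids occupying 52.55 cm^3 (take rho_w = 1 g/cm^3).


Using Gs = m_s / (V_s * rho_w)
Since rho_w = 1 g/cm^3:
Gs = 145.6 / 52.55
Gs = 2.771


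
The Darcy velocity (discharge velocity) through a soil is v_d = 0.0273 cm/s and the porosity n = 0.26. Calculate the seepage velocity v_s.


Using v_s = v_d / n
v_s = 0.0273 / 0.26
v_s = 0.105 cm/s


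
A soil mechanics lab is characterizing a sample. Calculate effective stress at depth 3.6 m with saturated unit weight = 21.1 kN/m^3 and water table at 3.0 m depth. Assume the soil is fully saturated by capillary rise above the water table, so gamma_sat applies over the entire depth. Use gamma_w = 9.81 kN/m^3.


Result: 70.07 kPa

Derivation:
Total stress = gamma_sat * depth
sigma = 21.1 * 3.6 = 75.96 kPa
Pore water pressure u = gamma_w * (depth - d_wt)
u = 9.81 * (3.6 - 3.0) = 5.886 kPa
Effective stress = sigma - u
sigma' = 75.96 - 5.886 = 70.07 kPa


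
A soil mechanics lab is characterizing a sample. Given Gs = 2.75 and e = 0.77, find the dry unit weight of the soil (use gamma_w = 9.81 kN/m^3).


Using gamma_d = Gs * gamma_w / (1 + e)
gamma_d = 2.75 * 9.81 / (1 + 0.77)
gamma_d = 2.75 * 9.81 / 1.77
gamma_d = 15.242 kN/m^3


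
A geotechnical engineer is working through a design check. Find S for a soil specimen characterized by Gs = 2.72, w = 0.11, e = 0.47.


Result: 0.6366

Derivation:
Using S = Gs * w / e
S = 2.72 * 0.11 / 0.47
S = 0.6366


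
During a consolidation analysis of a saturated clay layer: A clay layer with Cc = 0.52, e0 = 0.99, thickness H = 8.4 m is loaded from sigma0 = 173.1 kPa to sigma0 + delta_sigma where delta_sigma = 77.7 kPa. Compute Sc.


Using Sc = Cc * H / (1 + e0) * log10((sigma0 + delta_sigma) / sigma0)
Stress ratio = (173.1 + 77.7) / 173.1 = 1.44887
log10(1.44887) = 0.16103
Cc * H / (1 + e0) = 0.52 * 8.4 / (1 + 0.99) = 2.19497
Sc = 2.19497 * 0.16103
Sc = 0.3535 m
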